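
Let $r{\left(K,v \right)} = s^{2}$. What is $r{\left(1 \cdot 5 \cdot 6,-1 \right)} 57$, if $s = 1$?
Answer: $57$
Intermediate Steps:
$r{\left(K,v \right)} = 1$ ($r{\left(K,v \right)} = 1^{2} = 1$)
$r{\left(1 \cdot 5 \cdot 6,-1 \right)} 57 = 1 \cdot 57 = 57$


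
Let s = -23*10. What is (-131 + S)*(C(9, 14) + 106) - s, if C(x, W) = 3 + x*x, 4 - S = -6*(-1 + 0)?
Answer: -25040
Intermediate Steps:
S = -2 (S = 4 - (-6)*(-1 + 0) = 4 - (-6)*(-1) = 4 - 1*6 = 4 - 6 = -2)
C(x, W) = 3 + x**2
s = -230
(-131 + S)*(C(9, 14) + 106) - s = (-131 - 2)*((3 + 9**2) + 106) - 1*(-230) = -133*((3 + 81) + 106) + 230 = -133*(84 + 106) + 230 = -133*190 + 230 = -25270 + 230 = -25040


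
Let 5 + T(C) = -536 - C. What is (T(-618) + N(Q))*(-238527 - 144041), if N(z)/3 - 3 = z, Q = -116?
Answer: 100232816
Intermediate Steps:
N(z) = 9 + 3*z
T(C) = -541 - C (T(C) = -5 + (-536 - C) = -541 - C)
(T(-618) + N(Q))*(-238527 - 144041) = ((-541 - 1*(-618)) + (9 + 3*(-116)))*(-238527 - 144041) = ((-541 + 618) + (9 - 348))*(-382568) = (77 - 339)*(-382568) = -262*(-382568) = 100232816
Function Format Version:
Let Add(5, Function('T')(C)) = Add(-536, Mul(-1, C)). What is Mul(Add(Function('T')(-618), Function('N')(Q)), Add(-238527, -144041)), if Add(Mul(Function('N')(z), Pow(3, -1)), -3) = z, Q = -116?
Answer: 100232816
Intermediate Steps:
Function('N')(z) = Add(9, Mul(3, z))
Function('T')(C) = Add(-541, Mul(-1, C)) (Function('T')(C) = Add(-5, Add(-536, Mul(-1, C))) = Add(-541, Mul(-1, C)))
Mul(Add(Function('T')(-618), Function('N')(Q)), Add(-238527, -144041)) = Mul(Add(Add(-541, Mul(-1, -618)), Add(9, Mul(3, -116))), Add(-238527, -144041)) = Mul(Add(Add(-541, 618), Add(9, -348)), -382568) = Mul(Add(77, -339), -382568) = Mul(-262, -382568) = 100232816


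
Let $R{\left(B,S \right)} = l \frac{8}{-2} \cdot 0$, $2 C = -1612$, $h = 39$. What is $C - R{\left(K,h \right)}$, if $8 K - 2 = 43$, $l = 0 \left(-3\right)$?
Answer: $-806$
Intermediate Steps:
$C = -806$ ($C = \frac{1}{2} \left(-1612\right) = -806$)
$l = 0$
$K = \frac{45}{8}$ ($K = \frac{1}{4} + \frac{1}{8} \cdot 43 = \frac{1}{4} + \frac{43}{8} = \frac{45}{8} \approx 5.625$)
$R{\left(B,S \right)} = 0$ ($R{\left(B,S \right)} = 0 \frac{8}{-2} \cdot 0 = 0 \cdot 8 \left(- \frac{1}{2}\right) 0 = 0 \left(\left(-4\right) 0\right) = 0 \cdot 0 = 0$)
$C - R{\left(K,h \right)} = -806 - 0 = -806 + 0 = -806$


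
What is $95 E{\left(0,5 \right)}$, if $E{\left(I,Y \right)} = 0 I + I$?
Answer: $0$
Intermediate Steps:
$E{\left(I,Y \right)} = I$ ($E{\left(I,Y \right)} = 0 + I = I$)
$95 E{\left(0,5 \right)} = 95 \cdot 0 = 0$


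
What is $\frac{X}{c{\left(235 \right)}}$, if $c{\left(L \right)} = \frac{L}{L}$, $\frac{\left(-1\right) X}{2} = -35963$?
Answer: $71926$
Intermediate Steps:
$X = 71926$ ($X = \left(-2\right) \left(-35963\right) = 71926$)
$c{\left(L \right)} = 1$
$\frac{X}{c{\left(235 \right)}} = \frac{71926}{1} = 71926 \cdot 1 = 71926$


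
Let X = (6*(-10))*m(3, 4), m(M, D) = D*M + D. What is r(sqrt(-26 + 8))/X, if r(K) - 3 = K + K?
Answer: -1/320 - I*sqrt(2)/160 ≈ -0.003125 - 0.0088388*I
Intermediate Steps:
m(M, D) = D + D*M
r(K) = 3 + 2*K (r(K) = 3 + (K + K) = 3 + 2*K)
X = -960 (X = (6*(-10))*(4*(1 + 3)) = -240*4 = -60*16 = -960)
r(sqrt(-26 + 8))/X = (3 + 2*sqrt(-26 + 8))/(-960) = (3 + 2*sqrt(-18))*(-1/960) = (3 + 2*(3*I*sqrt(2)))*(-1/960) = (3 + 6*I*sqrt(2))*(-1/960) = -1/320 - I*sqrt(2)/160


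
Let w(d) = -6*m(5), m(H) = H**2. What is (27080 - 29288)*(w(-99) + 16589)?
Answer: -36297312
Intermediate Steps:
w(d) = -150 (w(d) = -6*5**2 = -6*25 = -150)
(27080 - 29288)*(w(-99) + 16589) = (27080 - 29288)*(-150 + 16589) = -2208*16439 = -36297312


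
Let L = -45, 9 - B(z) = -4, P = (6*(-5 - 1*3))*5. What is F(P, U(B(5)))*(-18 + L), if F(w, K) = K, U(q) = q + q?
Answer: -1638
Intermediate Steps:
P = -240 (P = (6*(-5 - 3))*5 = (6*(-8))*5 = -48*5 = -240)
B(z) = 13 (B(z) = 9 - 1*(-4) = 9 + 4 = 13)
U(q) = 2*q
F(P, U(B(5)))*(-18 + L) = (2*13)*(-18 - 45) = 26*(-63) = -1638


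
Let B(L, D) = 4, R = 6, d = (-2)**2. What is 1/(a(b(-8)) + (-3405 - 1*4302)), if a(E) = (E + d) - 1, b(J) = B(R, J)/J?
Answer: -2/15409 ≈ -0.00012979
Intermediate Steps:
d = 4
b(J) = 4/J
a(E) = 3 + E (a(E) = (E + 4) - 1 = (4 + E) - 1 = 3 + E)
1/(a(b(-8)) + (-3405 - 1*4302)) = 1/((3 + 4/(-8)) + (-3405 - 1*4302)) = 1/((3 + 4*(-1/8)) + (-3405 - 4302)) = 1/((3 - 1/2) - 7707) = 1/(5/2 - 7707) = 1/(-15409/2) = -2/15409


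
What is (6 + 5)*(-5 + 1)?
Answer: -44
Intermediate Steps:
(6 + 5)*(-5 + 1) = 11*(-4) = -44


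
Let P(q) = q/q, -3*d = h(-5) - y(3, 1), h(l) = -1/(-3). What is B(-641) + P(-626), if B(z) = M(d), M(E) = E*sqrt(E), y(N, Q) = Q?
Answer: 1 + 2*sqrt(2)/27 ≈ 1.1048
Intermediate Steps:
h(l) = 1/3 (h(l) = -1*(-1/3) = 1/3)
d = 2/9 (d = -(1/3 - 1*1)/3 = -(1/3 - 1)/3 = -1/3*(-2/3) = 2/9 ≈ 0.22222)
M(E) = E**(3/2)
B(z) = 2*sqrt(2)/27 (B(z) = (2/9)**(3/2) = 2*sqrt(2)/27)
P(q) = 1
B(-641) + P(-626) = 2*sqrt(2)/27 + 1 = 1 + 2*sqrt(2)/27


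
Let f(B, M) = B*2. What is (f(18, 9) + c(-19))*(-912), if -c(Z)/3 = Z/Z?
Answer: -30096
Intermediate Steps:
f(B, M) = 2*B
c(Z) = -3 (c(Z) = -3*Z/Z = -3*1 = -3)
(f(18, 9) + c(-19))*(-912) = (2*18 - 3)*(-912) = (36 - 3)*(-912) = 33*(-912) = -30096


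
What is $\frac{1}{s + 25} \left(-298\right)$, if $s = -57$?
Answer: $\frac{149}{16} \approx 9.3125$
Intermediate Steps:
$\frac{1}{s + 25} \left(-298\right) = \frac{1}{-57 + 25} \left(-298\right) = \frac{1}{-32} \left(-298\right) = \left(- \frac{1}{32}\right) \left(-298\right) = \frac{149}{16}$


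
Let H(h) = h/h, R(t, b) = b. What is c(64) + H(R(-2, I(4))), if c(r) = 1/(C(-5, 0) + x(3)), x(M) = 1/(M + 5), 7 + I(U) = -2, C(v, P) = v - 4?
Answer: 63/71 ≈ 0.88732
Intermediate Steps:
C(v, P) = -4 + v
I(U) = -9 (I(U) = -7 - 2 = -9)
H(h) = 1
x(M) = 1/(5 + M)
c(r) = -8/71 (c(r) = 1/((-4 - 5) + 1/(5 + 3)) = 1/(-9 + 1/8) = 1/(-9 + ⅛) = 1/(-71/8) = -8/71)
c(64) + H(R(-2, I(4))) = -8/71 + 1 = 63/71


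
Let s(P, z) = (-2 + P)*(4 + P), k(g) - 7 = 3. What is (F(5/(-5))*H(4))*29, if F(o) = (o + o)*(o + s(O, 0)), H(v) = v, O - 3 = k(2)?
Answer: -43152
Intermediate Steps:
k(g) = 10 (k(g) = 7 + 3 = 10)
O = 13 (O = 3 + 10 = 13)
F(o) = 2*o*(187 + o) (F(o) = (o + o)*(o + (-8 + 13**2 + 2*13)) = (2*o)*(o + (-8 + 169 + 26)) = (2*o)*(o + 187) = (2*o)*(187 + o) = 2*o*(187 + o))
(F(5/(-5))*H(4))*29 = ((2*(5/(-5))*(187 + 5/(-5)))*4)*29 = ((2*(5*(-1/5))*(187 + 5*(-1/5)))*4)*29 = ((2*(-1)*(187 - 1))*4)*29 = ((2*(-1)*186)*4)*29 = -372*4*29 = -1488*29 = -43152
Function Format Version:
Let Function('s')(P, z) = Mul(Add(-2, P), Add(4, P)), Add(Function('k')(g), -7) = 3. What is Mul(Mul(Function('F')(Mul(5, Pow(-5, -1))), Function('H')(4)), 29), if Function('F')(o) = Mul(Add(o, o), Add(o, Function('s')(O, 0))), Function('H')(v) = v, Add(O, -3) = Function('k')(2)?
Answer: -43152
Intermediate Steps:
Function('k')(g) = 10 (Function('k')(g) = Add(7, 3) = 10)
O = 13 (O = Add(3, 10) = 13)
Function('F')(o) = Mul(2, o, Add(187, o)) (Function('F')(o) = Mul(Add(o, o), Add(o, Add(-8, Pow(13, 2), Mul(2, 13)))) = Mul(Mul(2, o), Add(o, Add(-8, 169, 26))) = Mul(Mul(2, o), Add(o, 187)) = Mul(Mul(2, o), Add(187, o)) = Mul(2, o, Add(187, o)))
Mul(Mul(Function('F')(Mul(5, Pow(-5, -1))), Function('H')(4)), 29) = Mul(Mul(Mul(2, Mul(5, Pow(-5, -1)), Add(187, Mul(5, Pow(-5, -1)))), 4), 29) = Mul(Mul(Mul(2, Mul(5, Rational(-1, 5)), Add(187, Mul(5, Rational(-1, 5)))), 4), 29) = Mul(Mul(Mul(2, -1, Add(187, -1)), 4), 29) = Mul(Mul(Mul(2, -1, 186), 4), 29) = Mul(Mul(-372, 4), 29) = Mul(-1488, 29) = -43152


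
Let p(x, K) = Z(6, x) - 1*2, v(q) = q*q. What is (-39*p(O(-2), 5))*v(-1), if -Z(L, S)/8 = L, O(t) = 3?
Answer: 1950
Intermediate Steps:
Z(L, S) = -8*L
v(q) = q²
p(x, K) = -50 (p(x, K) = -8*6 - 1*2 = -48 - 2 = -50)
(-39*p(O(-2), 5))*v(-1) = -39*(-50)*(-1)² = 1950*1 = 1950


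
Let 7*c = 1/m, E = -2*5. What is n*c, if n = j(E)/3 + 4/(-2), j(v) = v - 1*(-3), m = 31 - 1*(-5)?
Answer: -13/756 ≈ -0.017196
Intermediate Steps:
E = -10
m = 36 (m = 31 + 5 = 36)
j(v) = 3 + v (j(v) = v + 3 = 3 + v)
n = -13/3 (n = (3 - 10)/3 + 4/(-2) = -7*1/3 + 4*(-1/2) = -7/3 - 2 = -13/3 ≈ -4.3333)
c = 1/252 (c = (1/7)/36 = (1/7)*(1/36) = 1/252 ≈ 0.0039683)
n*c = -13/3*1/252 = -13/756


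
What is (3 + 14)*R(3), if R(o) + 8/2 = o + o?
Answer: 34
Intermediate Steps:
R(o) = -4 + 2*o (R(o) = -4 + (o + o) = -4 + 2*o)
(3 + 14)*R(3) = (3 + 14)*(-4 + 2*3) = 17*(-4 + 6) = 17*2 = 34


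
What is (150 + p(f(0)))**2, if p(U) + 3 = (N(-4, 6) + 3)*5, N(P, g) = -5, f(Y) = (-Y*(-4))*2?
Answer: 18769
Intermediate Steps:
f(Y) = 8*Y (f(Y) = (4*Y)*2 = 8*Y)
p(U) = -13 (p(U) = -3 + (-5 + 3)*5 = -3 - 2*5 = -3 - 10 = -13)
(150 + p(f(0)))**2 = (150 - 13)**2 = 137**2 = 18769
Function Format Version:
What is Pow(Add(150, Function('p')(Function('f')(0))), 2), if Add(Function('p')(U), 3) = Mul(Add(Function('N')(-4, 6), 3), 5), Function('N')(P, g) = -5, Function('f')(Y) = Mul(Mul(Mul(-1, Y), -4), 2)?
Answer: 18769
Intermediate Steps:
Function('f')(Y) = Mul(8, Y) (Function('f')(Y) = Mul(Mul(4, Y), 2) = Mul(8, Y))
Function('p')(U) = -13 (Function('p')(U) = Add(-3, Mul(Add(-5, 3), 5)) = Add(-3, Mul(-2, 5)) = Add(-3, -10) = -13)
Pow(Add(150, Function('p')(Function('f')(0))), 2) = Pow(Add(150, -13), 2) = Pow(137, 2) = 18769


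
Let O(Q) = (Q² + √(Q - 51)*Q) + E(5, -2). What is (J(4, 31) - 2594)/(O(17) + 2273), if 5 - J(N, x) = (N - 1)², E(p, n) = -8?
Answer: -3317646/3266371 + 22083*I*√34/3266371 ≈ -1.0157 + 0.039421*I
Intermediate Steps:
J(N, x) = 5 - (-1 + N)² (J(N, x) = 5 - (N - 1)² = 5 - (-1 + N)²)
O(Q) = -8 + Q² + Q*√(-51 + Q) (O(Q) = (Q² + √(Q - 51)*Q) - 8 = (Q² + √(-51 + Q)*Q) - 8 = (Q² + Q*√(-51 + Q)) - 8 = -8 + Q² + Q*√(-51 + Q))
(J(4, 31) - 2594)/(O(17) + 2273) = ((5 - (-1 + 4)²) - 2594)/((-8 + 17² + 17*√(-51 + 17)) + 2273) = ((5 - 1*3²) - 2594)/((-8 + 289 + 17*√(-34)) + 2273) = ((5 - 1*9) - 2594)/((-8 + 289 + 17*(I*√34)) + 2273) = ((5 - 9) - 2594)/((-8 + 289 + 17*I*√34) + 2273) = (-4 - 2594)/((281 + 17*I*√34) + 2273) = -2598/(2554 + 17*I*√34)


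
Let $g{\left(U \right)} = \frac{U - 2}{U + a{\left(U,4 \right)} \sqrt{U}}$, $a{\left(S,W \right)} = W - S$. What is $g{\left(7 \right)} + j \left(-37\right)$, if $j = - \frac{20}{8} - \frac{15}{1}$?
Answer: $645 - \frac{15 \sqrt{7}}{14} \approx 642.17$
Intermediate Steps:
$j = - \frac{35}{2}$ ($j = \left(-20\right) \frac{1}{8} - 15 = - \frac{5}{2} - 15 = - \frac{35}{2} \approx -17.5$)
$g{\left(U \right)} = \frac{-2 + U}{U + \sqrt{U} \left(4 - U\right)}$ ($g{\left(U \right)} = \frac{U - 2}{U + \left(4 - U\right) \sqrt{U}} = \frac{-2 + U}{U + \sqrt{U} \left(4 - U\right)}$)
$g{\left(7 \right)} + j \left(-37\right) = \frac{2 - 7}{\left(-1\right) 7 + \sqrt{7} \left(-4 + 7\right)} - - \frac{1295}{2} = \frac{2 - 7}{-7 + \sqrt{7} \cdot 3} + \frac{1295}{2} = \frac{1}{-7 + 3 \sqrt{7}} \left(-5\right) + \frac{1295}{2} = - \frac{5}{-7 + 3 \sqrt{7}} + \frac{1295}{2} = \frac{1295}{2} - \frac{5}{-7 + 3 \sqrt{7}}$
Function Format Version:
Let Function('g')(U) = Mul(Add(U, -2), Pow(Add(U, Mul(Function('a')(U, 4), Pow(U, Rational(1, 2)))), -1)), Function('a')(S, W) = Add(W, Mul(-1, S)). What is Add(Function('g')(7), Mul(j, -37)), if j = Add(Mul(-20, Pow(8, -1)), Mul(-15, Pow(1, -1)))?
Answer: Add(645, Mul(Rational(-15, 14), Pow(7, Rational(1, 2)))) ≈ 642.17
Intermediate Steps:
j = Rational(-35, 2) (j = Add(Mul(-20, Rational(1, 8)), Mul(-15, 1)) = Add(Rational(-5, 2), -15) = Rational(-35, 2) ≈ -17.500)
Function('g')(U) = Mul(Pow(Add(U, Mul(Pow(U, Rational(1, 2)), Add(4, Mul(-1, U)))), -1), Add(-2, U)) (Function('g')(U) = Mul(Add(U, -2), Pow(Add(U, Mul(Add(4, Mul(-1, U)), Pow(U, Rational(1, 2)))), -1)) = Mul(Add(-2, U), Pow(Add(U, Mul(Pow(U, Rational(1, 2)), Add(4, Mul(-1, U)))), -1)) = Mul(Pow(Add(U, Mul(Pow(U, Rational(1, 2)), Add(4, Mul(-1, U)))), -1), Add(-2, U)))
Add(Function('g')(7), Mul(j, -37)) = Add(Mul(Pow(Add(Mul(-1, 7), Mul(Pow(7, Rational(1, 2)), Add(-4, 7))), -1), Add(2, Mul(-1, 7))), Mul(Rational(-35, 2), -37)) = Add(Mul(Pow(Add(-7, Mul(Pow(7, Rational(1, 2)), 3)), -1), Add(2, -7)), Rational(1295, 2)) = Add(Mul(Pow(Add(-7, Mul(3, Pow(7, Rational(1, 2)))), -1), -5), Rational(1295, 2)) = Add(Mul(-5, Pow(Add(-7, Mul(3, Pow(7, Rational(1, 2)))), -1)), Rational(1295, 2)) = Add(Rational(1295, 2), Mul(-5, Pow(Add(-7, Mul(3, Pow(7, Rational(1, 2)))), -1)))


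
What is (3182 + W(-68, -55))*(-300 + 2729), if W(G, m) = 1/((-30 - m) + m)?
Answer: 231869911/30 ≈ 7.7290e+6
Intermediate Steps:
W(G, m) = -1/30 (W(G, m) = 1/(-30) = -1/30)
(3182 + W(-68, -55))*(-300 + 2729) = (3182 - 1/30)*(-300 + 2729) = (95459/30)*2429 = 231869911/30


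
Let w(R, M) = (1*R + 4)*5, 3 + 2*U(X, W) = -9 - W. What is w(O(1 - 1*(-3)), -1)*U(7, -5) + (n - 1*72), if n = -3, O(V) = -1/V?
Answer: -1125/8 ≈ -140.63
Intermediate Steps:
U(X, W) = -6 - W/2 (U(X, W) = -3/2 + (-9 - W)/2 = -3/2 + (-9/2 - W/2) = -6 - W/2)
w(R, M) = 20 + 5*R (w(R, M) = (R + 4)*5 = (4 + R)*5 = 20 + 5*R)
w(O(1 - 1*(-3)), -1)*U(7, -5) + (n - 1*72) = (20 + 5*(-1/(1 - 1*(-3))))*(-6 - ½*(-5)) + (-3 - 1*72) = (20 + 5*(-1/(1 + 3)))*(-6 + 5/2) + (-3 - 72) = (20 + 5*(-1/4))*(-7/2) - 75 = (20 + 5*(-1*¼))*(-7/2) - 75 = (20 + 5*(-¼))*(-7/2) - 75 = (20 - 5/4)*(-7/2) - 75 = (75/4)*(-7/2) - 75 = -525/8 - 75 = -1125/8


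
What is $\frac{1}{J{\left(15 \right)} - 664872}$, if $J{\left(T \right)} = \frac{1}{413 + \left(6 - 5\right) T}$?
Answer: $- \frac{428}{284565215} \approx -1.504 \cdot 10^{-6}$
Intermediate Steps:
$J{\left(T \right)} = \frac{1}{413 + T}$ ($J{\left(T \right)} = \frac{1}{413 + 1 T} = \frac{1}{413 + T}$)
$\frac{1}{J{\left(15 \right)} - 664872} = \frac{1}{\frac{1}{413 + 15} - 664872} = \frac{1}{\frac{1}{428} - 664872} = \frac{1}{- \frac{284565215}{428}} = - \frac{428}{284565215}$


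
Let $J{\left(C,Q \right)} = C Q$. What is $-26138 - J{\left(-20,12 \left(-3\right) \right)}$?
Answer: $-26858$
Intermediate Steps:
$-26138 - J{\left(-20,12 \left(-3\right) \right)} = -26138 - - 20 \cdot 12 \left(-3\right) = -26138 - \left(-20\right) \left(-36\right) = -26138 - 720 = -26858$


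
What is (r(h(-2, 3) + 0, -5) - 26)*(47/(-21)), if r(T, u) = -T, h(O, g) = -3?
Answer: 1081/21 ≈ 51.476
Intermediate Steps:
(r(h(-2, 3) + 0, -5) - 26)*(47/(-21)) = (-(-3 + 0) - 26)*(47/(-21)) = (-1*(-3) - 26)*(47*(-1/21)) = (3 - 26)*(-47/21) = -23*(-47/21) = 1081/21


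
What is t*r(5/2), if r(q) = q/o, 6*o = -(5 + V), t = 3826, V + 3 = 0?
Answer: -28695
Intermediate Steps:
V = -3 (V = -3 + 0 = -3)
o = -⅓ (o = (-(5 - 3))/6 = (-1*2)/6 = (⅙)*(-2) = -⅓ ≈ -0.33333)
r(q) = -3*q (r(q) = q/(-⅓) = q*(-3) = -3*q)
t*r(5/2) = 3826*(-15/2) = -28695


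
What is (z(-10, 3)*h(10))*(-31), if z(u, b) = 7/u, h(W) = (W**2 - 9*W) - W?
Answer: 0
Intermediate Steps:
h(W) = W**2 - 10*W
(z(-10, 3)*h(10))*(-31) = ((7/(-10))*(10*(-10 + 10)))*(-31) = ((7*(-1/10))*(10*0))*(-31) = -7/10*0*(-31) = 0*(-31) = 0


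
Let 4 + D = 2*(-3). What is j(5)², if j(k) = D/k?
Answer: 4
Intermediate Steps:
D = -10 (D = -4 + 2*(-3) = -4 - 6 = -10)
j(k) = -10/k
j(5)² = (-10/5)² = (-10*⅕)² = (-2)² = 4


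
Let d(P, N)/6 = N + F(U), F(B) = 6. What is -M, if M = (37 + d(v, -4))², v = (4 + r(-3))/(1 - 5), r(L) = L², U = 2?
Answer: -2401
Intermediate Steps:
v = -13/4 (v = (4 + (-3)²)/(1 - 5) = (4 + 9)/(-4) = 13*(-¼) = -13/4 ≈ -3.2500)
d(P, N) = 36 + 6*N (d(P, N) = 6*(N + 6) = 6*(6 + N) = 36 + 6*N)
M = 2401 (M = (37 + (36 + 6*(-4)))² = (37 + (36 - 24))² = (37 + 12)² = 49² = 2401)
-M = -1*2401 = -2401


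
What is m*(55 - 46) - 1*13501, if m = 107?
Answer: -12538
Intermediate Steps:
m*(55 - 46) - 1*13501 = 107*(55 - 46) - 1*13501 = 107*9 - 13501 = 963 - 13501 = -12538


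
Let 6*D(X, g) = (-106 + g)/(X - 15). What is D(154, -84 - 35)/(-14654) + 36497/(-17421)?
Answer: -148680609989/70969878852 ≈ -2.0950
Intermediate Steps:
D(X, g) = (-106 + g)/(6*(-15 + X)) (D(X, g) = ((-106 + g)/(X - 15))/6 = ((-106 + g)/(-15 + X))/6 = (-106 + g)/(6*(-15 + X)))
D(154, -84 - 35)/(-14654) + 36497/(-17421) = ((-106 + (-84 - 35))/(6*(-15 + 154)))/(-14654) + 36497/(-17421) = ((⅙)*(-106 - 119)/139)*(-1/14654) + 36497*(-1/17421) = ((⅙)*(1/139)*(-225))*(-1/14654) - 36497/17421 = -75/278*(-1/14654) - 36497/17421 = 75/4073812 - 36497/17421 = -148680609989/70969878852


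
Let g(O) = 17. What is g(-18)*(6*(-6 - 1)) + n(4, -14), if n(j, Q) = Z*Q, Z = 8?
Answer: -826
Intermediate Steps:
n(j, Q) = 8*Q
g(-18)*(6*(-6 - 1)) + n(4, -14) = 17*(6*(-6 - 1)) + 8*(-14) = 17*(6*(-7)) - 112 = 17*(-42) - 112 = -714 - 112 = -826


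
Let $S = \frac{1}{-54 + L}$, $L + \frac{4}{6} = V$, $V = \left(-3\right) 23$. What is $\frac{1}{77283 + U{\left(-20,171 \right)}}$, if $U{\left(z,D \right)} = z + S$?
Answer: $\frac{371}{28664570} \approx 1.2943 \cdot 10^{-5}$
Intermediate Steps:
$V = -69$
$L = - \frac{209}{3}$ ($L = - \frac{2}{3} - 69 = - \frac{209}{3} \approx -69.667$)
$S = - \frac{3}{371}$ ($S = \frac{1}{-54 - \frac{209}{3}} = \frac{1}{- \frac{371}{3}} = - \frac{3}{371} \approx -0.0080862$)
$U{\left(z,D \right)} = - \frac{3}{371} + z$ ($U{\left(z,D \right)} = z - \frac{3}{371} = - \frac{3}{371} + z$)
$\frac{1}{77283 + U{\left(-20,171 \right)}} = \frac{1}{77283 - \frac{7423}{371}} = \frac{1}{\frac{28664570}{371}} = \frac{371}{28664570}$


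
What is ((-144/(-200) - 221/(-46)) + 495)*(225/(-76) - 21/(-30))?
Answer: -494442977/437000 ≈ -1131.4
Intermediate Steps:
((-144/(-200) - 221/(-46)) + 495)*(225/(-76) - 21/(-30)) = ((-144*(-1/200) - 221*(-1/46)) + 495)*(225*(-1/76) - 21*(-1/30)) = ((18/25 + 221/46) + 495)*(-225/76 + 7/10) = (6353/1150 + 495)*(-859/380) = (575603/1150)*(-859/380) = -494442977/437000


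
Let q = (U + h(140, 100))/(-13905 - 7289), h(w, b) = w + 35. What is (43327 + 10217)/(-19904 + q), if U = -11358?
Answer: -1134811536/421834193 ≈ -2.6902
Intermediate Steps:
h(w, b) = 35 + w
q = 11183/21194 (q = (-11358 + (35 + 140))/(-13905 - 7289) = (-11358 + 175)/(-21194) = -11183*(-1/21194) = 11183/21194 ≈ 0.52765)
(43327 + 10217)/(-19904 + q) = (43327 + 10217)/(-19904 + 11183/21194) = 53544/(-421834193/21194) = 53544*(-21194/421834193) = -1134811536/421834193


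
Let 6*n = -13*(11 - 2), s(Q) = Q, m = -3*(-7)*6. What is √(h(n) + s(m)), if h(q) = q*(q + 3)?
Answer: 3*√199/2 ≈ 21.160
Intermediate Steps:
m = 126 (m = 21*6 = 126)
n = -39/2 (n = (-13*(11 - 2))/6 = (-13*9)/6 = (⅙)*(-117) = -39/2 ≈ -19.500)
h(q) = q*(3 + q)
√(h(n) + s(m)) = √(-39*(3 - 39/2)/2 + 126) = √(-39/2*(-33/2) + 126) = √(1287/4 + 126) = √(1791/4) = 3*√199/2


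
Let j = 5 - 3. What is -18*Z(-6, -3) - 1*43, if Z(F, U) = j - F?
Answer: -187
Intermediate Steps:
j = 2
Z(F, U) = 2 - F
-18*Z(-6, -3) - 1*43 = -18*(2 - 1*(-6)) - 1*43 = -18*(2 + 6) - 43 = -18*8 - 43 = -144 - 43 = -187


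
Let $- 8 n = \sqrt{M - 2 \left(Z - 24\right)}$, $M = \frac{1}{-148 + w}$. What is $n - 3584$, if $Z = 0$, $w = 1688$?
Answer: $-3584 - \frac{\sqrt{28459585}}{6160} \approx -3584.9$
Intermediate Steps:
$M = \frac{1}{1540}$ ($M = \frac{1}{-148 + 1688} = \frac{1}{1540} \approx 0.00064935$)
$n = - \frac{\sqrt{28459585}}{6160}$ ($n = - \frac{\sqrt{\frac{1}{1540} - 2 \left(0 - 24\right)}}{8} = - \frac{\sqrt{\frac{1}{1540} - -48}}{8} = - \frac{\sqrt{\frac{1}{1540} + 48}}{8} = - \frac{\sqrt{\frac{73921}{1540}}}{8} = - \frac{\frac{1}{770} \sqrt{28459585}}{8} = - \frac{\sqrt{28459585}}{6160} \approx -0.86603$)
$n - 3584 = - \frac{\sqrt{28459585}}{6160} - 3584 = -3584 - \frac{\sqrt{28459585}}{6160}$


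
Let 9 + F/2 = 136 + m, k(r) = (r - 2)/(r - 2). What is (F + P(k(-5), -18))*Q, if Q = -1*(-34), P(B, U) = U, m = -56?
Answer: 4216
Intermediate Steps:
k(r) = 1 (k(r) = (-2 + r)/(-2 + r) = 1)
Q = 34
F = 142 (F = -18 + 2*(136 - 56) = -18 + 2*80 = -18 + 160 = 142)
(F + P(k(-5), -18))*Q = (142 - 18)*34 = 124*34 = 4216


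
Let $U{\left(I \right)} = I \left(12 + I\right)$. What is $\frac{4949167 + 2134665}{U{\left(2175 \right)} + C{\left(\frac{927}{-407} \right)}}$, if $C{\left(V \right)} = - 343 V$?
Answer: $\frac{720779906}{484076259} \approx 1.489$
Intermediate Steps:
$\frac{4949167 + 2134665}{U{\left(2175 \right)} + C{\left(\frac{927}{-407} \right)}} = \frac{4949167 + 2134665}{2175 \left(12 + 2175\right) - 343 \frac{927}{-407}} = \frac{7083832}{2175 \cdot 2187 - 343 \cdot 927 \left(- \frac{1}{407}\right)} = \frac{7083832}{4756725 - - \frac{317961}{407}} = \frac{7083832}{4756725 + \frac{317961}{407}} = \frac{7083832}{\frac{1936305036}{407}} = 7083832 \cdot \frac{407}{1936305036} = \frac{720779906}{484076259}$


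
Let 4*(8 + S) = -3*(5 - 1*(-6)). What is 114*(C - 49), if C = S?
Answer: -14877/2 ≈ -7438.5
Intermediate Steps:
S = -65/4 (S = -8 + (-3*(5 - 1*(-6)))/4 = -8 + (-3*(5 + 6))/4 = -8 + (-3*11)/4 = -8 + (¼)*(-33) = -8 - 33/4 = -65/4 ≈ -16.250)
C = -65/4 ≈ -16.250
114*(C - 49) = 114*(-65/4 - 49) = 114*(-261/4) = -14877/2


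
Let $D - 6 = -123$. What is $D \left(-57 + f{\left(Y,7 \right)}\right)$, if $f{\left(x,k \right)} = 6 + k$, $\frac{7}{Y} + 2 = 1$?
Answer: $5148$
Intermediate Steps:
$Y = -7$ ($Y = \frac{7}{-2 + 1} = \frac{7}{-1} = 7 \left(-1\right) = -7$)
$D = -117$ ($D = 6 - 123 = -117$)
$D \left(-57 + f{\left(Y,7 \right)}\right) = - 117 \left(-57 + \left(6 + 7\right)\right) = - 117 \left(-57 + 13\right) = \left(-117\right) \left(-44\right) = 5148$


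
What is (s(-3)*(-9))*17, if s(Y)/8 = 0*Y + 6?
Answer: -7344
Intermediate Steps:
s(Y) = 48 (s(Y) = 8*(0*Y + 6) = 8*(0 + 6) = 8*6 = 48)
(s(-3)*(-9))*17 = (48*(-9))*17 = -432*17 = -7344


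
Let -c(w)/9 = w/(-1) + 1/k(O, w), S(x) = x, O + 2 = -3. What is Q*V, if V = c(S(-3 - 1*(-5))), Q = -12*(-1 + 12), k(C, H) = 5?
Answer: -10692/5 ≈ -2138.4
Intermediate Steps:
O = -5 (O = -2 - 3 = -5)
Q = -132 (Q = -12*11 = -132)
c(w) = -9/5 + 9*w (c(w) = -9*(w/(-1) + 1/5) = -9*(w*(-1) + 1*(⅕)) = -9*(-w + ⅕) = -9*(⅕ - w) = -9/5 + 9*w)
V = 81/5 (V = -9/5 + 9*(-3 - 1*(-5)) = -9/5 + 9*(-3 + 5) = -9/5 + 9*2 = -9/5 + 18 = 81/5 ≈ 16.200)
Q*V = -132*81/5 = -10692/5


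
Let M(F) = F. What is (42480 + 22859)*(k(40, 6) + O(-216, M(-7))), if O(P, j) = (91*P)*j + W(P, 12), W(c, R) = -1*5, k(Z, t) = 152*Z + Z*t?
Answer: 9402739473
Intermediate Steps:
W(c, R) = -5
O(P, j) = -5 + 91*P*j (O(P, j) = (91*P)*j - 5 = 91*P*j - 5 = -5 + 91*P*j)
(42480 + 22859)*(k(40, 6) + O(-216, M(-7))) = (42480 + 22859)*(40*(152 + 6) + (-5 + 91*(-216)*(-7))) = 65339*(40*158 + (-5 + 137592)) = 65339*(6320 + 137587) = 65339*143907 = 9402739473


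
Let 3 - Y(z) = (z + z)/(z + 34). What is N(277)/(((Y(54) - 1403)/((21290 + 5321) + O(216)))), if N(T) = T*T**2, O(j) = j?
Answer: -12543943733002/30827 ≈ -4.0691e+8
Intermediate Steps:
Y(z) = 3 - 2*z/(34 + z) (Y(z) = 3 - (z + z)/(z + 34) = 3 - 2*z/(34 + z))
N(T) = T**3
N(277)/(((Y(54) - 1403)/((21290 + 5321) + O(216)))) = 277**3/((((102 + 54)/(34 + 54) - 1403)/((21290 + 5321) + 216))) = 21253933/(((156/88 - 1403)/(26611 + 216))) = 21253933/((((1/88)*156 - 1403)/26827)) = 21253933/(((39/22 - 1403)*(1/26827))) = 21253933/((-30827/22*1/26827)) = 21253933/(-30827/590194) = 21253933*(-590194/30827) = -12543943733002/30827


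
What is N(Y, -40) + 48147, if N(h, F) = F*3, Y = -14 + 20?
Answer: 48027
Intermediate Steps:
Y = 6
N(h, F) = 3*F
N(Y, -40) + 48147 = 3*(-40) + 48147 = -120 + 48147 = 48027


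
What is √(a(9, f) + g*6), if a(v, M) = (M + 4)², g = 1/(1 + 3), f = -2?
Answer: √22/2 ≈ 2.3452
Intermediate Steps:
g = ¼ (g = 1/4 = ¼ ≈ 0.25000)
a(v, M) = (4 + M)²
√(a(9, f) + g*6) = √((4 - 2)² + (¼)*6) = √(2² + 3/2) = √(4 + 3/2) = √(11/2) = √22/2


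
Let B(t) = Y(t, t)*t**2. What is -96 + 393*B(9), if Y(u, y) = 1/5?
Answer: 31353/5 ≈ 6270.6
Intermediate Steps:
Y(u, y) = 1/5
B(t) = t**2/5
-96 + 393*B(9) = -96 + 393*((1/5)*9**2) = -96 + 393*((1/5)*81) = -96 + 393*(81/5) = -96 + 31833/5 = 31353/5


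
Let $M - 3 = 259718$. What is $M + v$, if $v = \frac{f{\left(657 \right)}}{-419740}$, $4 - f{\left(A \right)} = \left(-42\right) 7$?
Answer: $\frac{54507646121}{209870} \approx 2.5972 \cdot 10^{5}$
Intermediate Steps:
$f{\left(A \right)} = 298$ ($f{\left(A \right)} = 4 - \left(-42\right) 7 = 4 - -294 = 4 + 294 = 298$)
$M = 259721$ ($M = 3 + 259718 = 259721$)
$v = - \frac{149}{209870}$ ($v = \frac{298}{-419740} = 298 \left(- \frac{1}{419740}\right) = - \frac{149}{209870} \approx -0.00070996$)
$M + v = 259721 - \frac{149}{209870} = \frac{54507646121}{209870}$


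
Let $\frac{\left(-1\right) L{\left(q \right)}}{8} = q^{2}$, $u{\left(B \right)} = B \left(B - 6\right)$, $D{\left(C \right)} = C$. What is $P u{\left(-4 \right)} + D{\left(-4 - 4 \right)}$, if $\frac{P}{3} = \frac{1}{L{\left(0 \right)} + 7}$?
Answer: $\frac{64}{7} \approx 9.1429$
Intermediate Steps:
$u{\left(B \right)} = B \left(-6 + B\right)$
$L{\left(q \right)} = - 8 q^{2}$
$P = \frac{3}{7}$ ($P = \frac{3}{- 8 \cdot 0^{2} + 7} = \frac{3}{\left(-8\right) 0 + 7} = \frac{3}{0 + 7} = \frac{3}{7} \approx 0.42857$)
$P u{\left(-4 \right)} + D{\left(-4 - 4 \right)} = \frac{3 \left(- 4 \left(-6 - 4\right)\right)}{7} - 8 = \frac{3 \left(\left(-4\right) \left(-10\right)\right)}{7} - 8 = \frac{3}{7} \cdot 40 - 8 = \frac{120}{7} - 8 = \frac{64}{7}$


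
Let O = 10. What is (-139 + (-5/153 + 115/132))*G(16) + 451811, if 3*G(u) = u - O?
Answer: 1519865723/3366 ≈ 4.5153e+5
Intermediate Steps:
G(u) = -10/3 + u/3 (G(u) = (u - 1*10)/3 = (u - 10)/3 = (-10 + u)/3 = -10/3 + u/3)
(-139 + (-5/153 + 115/132))*G(16) + 451811 = (-139 + (-5/153 + 115/132))*(-10/3 + (⅓)*16) + 451811 = (-139 + (-5*1/153 + 115*(1/132)))*(-10/3 + 16/3) + 451811 = (-139 + (-5/153 + 115/132))*2 + 451811 = (-139 + 5645/6732)*2 + 451811 = -930103/6732*2 + 451811 = -930103/3366 + 451811 = 1519865723/3366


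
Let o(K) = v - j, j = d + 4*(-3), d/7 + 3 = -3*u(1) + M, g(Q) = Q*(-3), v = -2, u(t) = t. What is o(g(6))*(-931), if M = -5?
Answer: -80997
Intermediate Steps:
g(Q) = -3*Q
d = -77 (d = -21 + 7*(-3*1 - 5) = -21 + 7*(-3 - 5) = -21 + 7*(-8) = -21 - 56 = -77)
j = -89 (j = -77 + 4*(-3) = -77 - 12 = -89)
o(K) = 87 (o(K) = -2 - 1*(-89) = -2 + 89 = 87)
o(g(6))*(-931) = 87*(-931) = -80997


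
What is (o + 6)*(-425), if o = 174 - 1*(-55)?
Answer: -99875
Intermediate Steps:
o = 229 (o = 174 + 55 = 229)
(o + 6)*(-425) = (229 + 6)*(-425) = 235*(-425) = -99875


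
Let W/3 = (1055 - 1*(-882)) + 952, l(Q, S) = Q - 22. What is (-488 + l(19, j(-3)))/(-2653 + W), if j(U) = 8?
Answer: -491/6014 ≈ -0.081643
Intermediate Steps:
l(Q, S) = -22 + Q
W = 8667 (W = 3*((1055 - 1*(-882)) + 952) = 3*((1055 + 882) + 952) = 3*(1937 + 952) = 3*2889 = 8667)
(-488 + l(19, j(-3)))/(-2653 + W) = (-488 + (-22 + 19))/(-2653 + 8667) = (-488 - 3)/6014 = -491*1/6014 = -491/6014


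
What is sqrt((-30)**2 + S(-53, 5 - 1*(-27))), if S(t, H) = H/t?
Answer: 2*sqrt(631601)/53 ≈ 29.990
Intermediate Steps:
sqrt((-30)**2 + S(-53, 5 - 1*(-27))) = sqrt((-30)**2 + (5 - 1*(-27))/(-53)) = sqrt(900 + (5 + 27)*(-1/53)) = sqrt(900 + 32*(-1/53)) = sqrt(900 - 32/53) = sqrt(47668/53) = 2*sqrt(631601)/53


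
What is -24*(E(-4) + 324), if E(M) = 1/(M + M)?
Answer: -7773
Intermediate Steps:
E(M) = 1/(2*M)
-24*(E(-4) + 324) = -24*((½)/(-4) + 324) = -24*((½)*(-¼) + 324) = -24*(-⅛ + 324) = -24*2591/8 = -7773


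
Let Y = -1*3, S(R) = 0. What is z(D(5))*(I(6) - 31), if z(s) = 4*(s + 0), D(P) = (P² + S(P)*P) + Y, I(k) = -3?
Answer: -2992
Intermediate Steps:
Y = -3
D(P) = -3 + P² (D(P) = (P² + 0*P) - 3 = (P² + 0) - 3 = P² - 3 = -3 + P²)
z(s) = 4*s
z(D(5))*(I(6) - 31) = (4*(-3 + 5²))*(-3 - 31) = (4*(-3 + 25))*(-34) = (4*22)*(-34) = 88*(-34) = -2992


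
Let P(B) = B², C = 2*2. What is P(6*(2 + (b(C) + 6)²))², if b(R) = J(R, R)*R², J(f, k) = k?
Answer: 748338741442273536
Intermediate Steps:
C = 4
b(R) = R³ (b(R) = R*R² = R³)
P(6*(2 + (b(C) + 6)²))² = ((6*(2 + (4³ + 6)²))²)² = ((6*(2 + (64 + 6)²))²)² = ((6*(2 + 70²))²)² = ((6*(2 + 4900))²)² = ((6*4902)²)² = (29412²)² = 865065744² = 748338741442273536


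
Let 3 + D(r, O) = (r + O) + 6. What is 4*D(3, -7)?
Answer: -4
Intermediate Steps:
D(r, O) = 3 + O + r (D(r, O) = -3 + ((r + O) + 6) = -3 + ((O + r) + 6) = -3 + (6 + O + r) = 3 + O + r)
4*D(3, -7) = 4*(3 - 7 + 3) = 4*(-1) = -4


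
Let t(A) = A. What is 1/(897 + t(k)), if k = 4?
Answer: 1/901 ≈ 0.0011099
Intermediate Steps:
1/(897 + t(k)) = 1/(897 + 4) = 1/901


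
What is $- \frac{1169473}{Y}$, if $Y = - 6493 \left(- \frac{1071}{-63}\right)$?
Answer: $\frac{1169473}{110381} \approx 10.595$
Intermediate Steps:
$Y = -110381$ ($Y = - 6493 \left(\left(-1071\right) \left(- \frac{1}{63}\right)\right) = \left(-6493\right) 17 = -110381$)
$- \frac{1169473}{Y} = - \frac{1169473}{-110381} = \left(-1169473\right) \left(- \frac{1}{110381}\right) = \frac{1169473}{110381}$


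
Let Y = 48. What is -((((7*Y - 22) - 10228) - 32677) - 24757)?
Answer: 67348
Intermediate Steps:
-((((7*Y - 22) - 10228) - 32677) - 24757) = -((((7*48 - 22) - 10228) - 32677) - 24757) = -((((336 - 22) - 10228) - 32677) - 24757) = -(((314 - 10228) - 32677) - 24757) = -((-9914 - 32677) - 24757) = -(-42591 - 24757) = -1*(-67348) = 67348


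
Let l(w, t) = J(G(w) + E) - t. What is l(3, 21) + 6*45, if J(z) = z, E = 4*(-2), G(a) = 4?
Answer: 245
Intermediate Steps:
E = -8
l(w, t) = -4 - t (l(w, t) = (4 - 8) - t = -4 - t)
l(3, 21) + 6*45 = (-4 - 1*21) + 6*45 = (-4 - 21) + 270 = -25 + 270 = 245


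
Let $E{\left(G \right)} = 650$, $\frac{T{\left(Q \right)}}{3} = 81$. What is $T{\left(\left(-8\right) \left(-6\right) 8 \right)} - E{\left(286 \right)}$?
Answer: $-407$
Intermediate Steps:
$T{\left(Q \right)} = 243$ ($T{\left(Q \right)} = 3 \cdot 81 = 243$)
$T{\left(\left(-8\right) \left(-6\right) 8 \right)} - E{\left(286 \right)} = 243 - 650 = -407$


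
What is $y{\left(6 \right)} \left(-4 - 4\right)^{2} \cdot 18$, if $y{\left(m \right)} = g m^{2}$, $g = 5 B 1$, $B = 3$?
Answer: $622080$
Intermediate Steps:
$g = 15$ ($g = 5 \cdot 3 \cdot 1 = 15 \cdot 1 = 15$)
$y{\left(m \right)} = 15 m^{2}$
$y{\left(6 \right)} \left(-4 - 4\right)^{2} \cdot 18 = 15 \cdot 6^{2} \left(-4 - 4\right)^{2} \cdot 18 = 15 \cdot 36 \left(-8\right)^{2} \cdot 18 = 540 \cdot 64 \cdot 18 = 34560 \cdot 18 = 622080$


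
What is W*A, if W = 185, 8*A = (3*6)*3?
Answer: 4995/4 ≈ 1248.8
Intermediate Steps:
A = 27/4 (A = ((3*6)*3)/8 = (18*3)/8 = (⅛)*54 = 27/4 ≈ 6.7500)
W*A = 185*(27/4) = 4995/4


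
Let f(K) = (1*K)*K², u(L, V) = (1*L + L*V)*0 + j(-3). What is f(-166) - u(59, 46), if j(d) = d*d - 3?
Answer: -4574302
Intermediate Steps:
j(d) = -3 + d² (j(d) = d² - 3 = -3 + d²)
u(L, V) = 6 (u(L, V) = (1*L + L*V)*0 + (-3 + (-3)²) = (L + L*V)*0 + (-3 + 9) = 0 + 6 = 6)
f(K) = K³ (f(K) = K*K² = K³)
f(-166) - u(59, 46) = (-166)³ - 1*6 = -4574296 - 6 = -4574302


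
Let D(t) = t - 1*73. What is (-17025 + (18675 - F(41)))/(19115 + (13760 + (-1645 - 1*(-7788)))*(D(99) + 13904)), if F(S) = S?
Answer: 1609/277267905 ≈ 5.8030e-6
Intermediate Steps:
D(t) = -73 + t (D(t) = t - 73 = -73 + t)
(-17025 + (18675 - F(41)))/(19115 + (13760 + (-1645 - 1*(-7788)))*(D(99) + 13904)) = (-17025 + (18675 - 1*41))/(19115 + (13760 + (-1645 - 1*(-7788)))*((-73 + 99) + 13904)) = (-17025 + (18675 - 41))/(19115 + (13760 + (-1645 + 7788))*(26 + 13904)) = (-17025 + 18634)/(19115 + (13760 + 6143)*13930) = 1609/(19115 + 19903*13930) = 1609/(19115 + 277248790) = 1609/277267905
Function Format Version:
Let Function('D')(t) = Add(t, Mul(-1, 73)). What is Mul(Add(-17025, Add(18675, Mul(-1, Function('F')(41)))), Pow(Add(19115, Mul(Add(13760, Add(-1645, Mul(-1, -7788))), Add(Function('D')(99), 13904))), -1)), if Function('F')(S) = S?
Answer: Rational(1609, 277267905) ≈ 5.8030e-6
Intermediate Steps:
Function('D')(t) = Add(-73, t) (Function('D')(t) = Add(t, -73) = Add(-73, t))
Mul(Add(-17025, Add(18675, Mul(-1, Function('F')(41)))), Pow(Add(19115, Mul(Add(13760, Add(-1645, Mul(-1, -7788))), Add(Function('D')(99), 13904))), -1)) = Mul(Add(-17025, Add(18675, Mul(-1, 41))), Pow(Add(19115, Mul(Add(13760, Add(-1645, Mul(-1, -7788))), Add(Add(-73, 99), 13904))), -1)) = Mul(Add(-17025, Add(18675, -41)), Pow(Add(19115, Mul(Add(13760, Add(-1645, 7788)), Add(26, 13904))), -1)) = Mul(Add(-17025, 18634), Pow(Add(19115, Mul(Add(13760, 6143), 13930)), -1)) = Mul(1609, Pow(Add(19115, Mul(19903, 13930)), -1)) = Mul(1609, Pow(Add(19115, 277248790), -1)) = Mul(1609, Pow(277267905, -1)) = Mul(1609, Rational(1, 277267905)) = Rational(1609, 277267905)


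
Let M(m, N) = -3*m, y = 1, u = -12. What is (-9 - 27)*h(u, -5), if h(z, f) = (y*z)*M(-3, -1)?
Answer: 3888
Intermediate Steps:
h(z, f) = 9*z (h(z, f) = (1*z)*(-3*(-3)) = z*9 = 9*z)
(-9 - 27)*h(u, -5) = (-9 - 27)*(9*(-12)) = -36*(-108) = 3888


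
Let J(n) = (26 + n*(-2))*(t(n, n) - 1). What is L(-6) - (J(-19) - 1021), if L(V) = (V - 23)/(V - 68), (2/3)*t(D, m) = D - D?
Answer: 80319/74 ≈ 1085.4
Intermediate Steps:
t(D, m) = 0 (t(D, m) = 3*(D - D)/2 = (3/2)*0 = 0)
L(V) = (-23 + V)/(-68 + V)
J(n) = -26 + 2*n (J(n) = (26 + n*(-2))*(0 - 1) = (26 - 2*n)*(-1) = -26 + 2*n)
L(-6) - (J(-19) - 1021) = (-23 - 6)/(-68 - 6) - ((-26 + 2*(-19)) - 1021) = -29/(-74) - ((-26 - 38) - 1021) = -1/74*(-29) - (-64 - 1021) = 29/74 - 1*(-1085) = 29/74 + 1085 = 80319/74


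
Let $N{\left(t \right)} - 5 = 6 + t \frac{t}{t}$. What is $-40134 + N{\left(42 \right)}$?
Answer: $-40081$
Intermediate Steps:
$N{\left(t \right)} = 11 + t$ ($N{\left(t \right)} = 5 + \left(6 + t \frac{t}{t}\right) = 5 + \left(6 + t 1\right) = 5 + \left(6 + t\right) = 11 + t$)
$-40134 + N{\left(42 \right)} = -40134 + \left(11 + 42\right) = -40134 + 53 = -40081$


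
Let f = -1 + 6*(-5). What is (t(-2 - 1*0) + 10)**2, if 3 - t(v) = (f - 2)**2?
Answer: 1157776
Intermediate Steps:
f = -31 (f = -1 - 30 = -31)
t(v) = -1086 (t(v) = 3 - (-31 - 2)**2 = 3 - 1*(-33)**2 = 3 - 1*1089 = 3 - 1089 = -1086)
(t(-2 - 1*0) + 10)**2 = (-1086 + 10)**2 = (-1076)**2 = 1157776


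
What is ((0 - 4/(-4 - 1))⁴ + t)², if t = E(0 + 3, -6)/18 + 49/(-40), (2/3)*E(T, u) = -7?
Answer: 440202361/225000000 ≈ 1.9565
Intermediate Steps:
E(T, u) = -21/2 (E(T, u) = (3/2)*(-7) = -21/2)
t = -217/120 (t = -21/2/18 + 49/(-40) = -21/2*1/18 + 49*(-1/40) = -7/12 - 49/40 = -217/120 ≈ -1.8083)
((0 - 4/(-4 - 1))⁴ + t)² = ((0 - 4/(-4 - 1))⁴ - 217/120)² = ((0 - 4/(-5))⁴ - 217/120)² = ((0 - 4*(-⅕))⁴ - 217/120)² = ((0 + ⅘)⁴ - 217/120)² = ((⅘)⁴ - 217/120)² = (256/625 - 217/120)² = (-20981/15000)² = 440202361/225000000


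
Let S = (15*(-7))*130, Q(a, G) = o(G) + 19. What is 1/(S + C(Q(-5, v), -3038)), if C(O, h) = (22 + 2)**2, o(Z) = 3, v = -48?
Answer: -1/13074 ≈ -7.6488e-5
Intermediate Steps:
Q(a, G) = 22 (Q(a, G) = 3 + 19 = 22)
S = -13650 (S = -105*130 = -13650)
C(O, h) = 576 (C(O, h) = 24**2 = 576)
1/(S + C(Q(-5, v), -3038)) = 1/(-13650 + 576) = 1/(-13074) = -1/13074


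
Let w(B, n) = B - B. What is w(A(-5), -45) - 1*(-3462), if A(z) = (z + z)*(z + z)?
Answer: 3462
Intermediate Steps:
A(z) = 4*z² (A(z) = (2*z)*(2*z) = 4*z²)
w(B, n) = 0
w(A(-5), -45) - 1*(-3462) = 0 - 1*(-3462) = 0 + 3462 = 3462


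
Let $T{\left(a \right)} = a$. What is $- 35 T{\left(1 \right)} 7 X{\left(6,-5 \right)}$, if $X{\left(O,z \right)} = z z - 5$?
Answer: $-4900$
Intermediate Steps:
$X{\left(O,z \right)} = -5 + z^{2}$ ($X{\left(O,z \right)} = z^{2} - 5 = -5 + z^{2}$)
$- 35 T{\left(1 \right)} 7 X{\left(6,-5 \right)} = \left(-35\right) 1 \cdot 7 \left(-5 + \left(-5\right)^{2}\right) = - 35 \cdot 7 \left(-5 + 25\right) = - 35 \cdot 7 \cdot 20 = \left(-35\right) 140 = -4900$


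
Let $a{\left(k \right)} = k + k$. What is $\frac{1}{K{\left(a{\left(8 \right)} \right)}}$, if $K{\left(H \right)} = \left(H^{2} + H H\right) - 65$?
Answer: $\frac{1}{447} \approx 0.0022371$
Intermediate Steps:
$a{\left(k \right)} = 2 k$
$K{\left(H \right)} = -65 + 2 H^{2}$ ($K{\left(H \right)} = \left(H^{2} + H^{2}\right) - 65 = 2 H^{2} - 65 = -65 + 2 H^{2}$)
$\frac{1}{K{\left(a{\left(8 \right)} \right)}} = \frac{1}{-65 + 2 \left(2 \cdot 8\right)^{2}} = \frac{1}{-65 + 2 \cdot 16^{2}} = \frac{1}{-65 + 2 \cdot 256} = \frac{1}{-65 + 512} = \frac{1}{447}$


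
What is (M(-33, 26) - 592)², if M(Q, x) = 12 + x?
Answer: 306916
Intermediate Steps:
(M(-33, 26) - 592)² = ((12 + 26) - 592)² = (38 - 592)² = (-554)² = 306916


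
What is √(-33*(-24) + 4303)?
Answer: √5095 ≈ 71.379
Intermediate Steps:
√(-33*(-24) + 4303) = √(792 + 4303) = √5095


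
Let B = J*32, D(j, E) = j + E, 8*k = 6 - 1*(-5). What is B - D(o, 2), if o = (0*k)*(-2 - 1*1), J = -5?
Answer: -162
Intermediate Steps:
k = 11/8 (k = (6 - 1*(-5))/8 = (6 + 5)/8 = (⅛)*11 = 11/8 ≈ 1.3750)
o = 0 (o = (0*(11/8))*(-2 - 1*1) = 0*(-2 - 1) = 0*(-3) = 0)
D(j, E) = E + j
B = -160 (B = -5*32 = -160)
B - D(o, 2) = -160 - (2 + 0) = -160 - 1*2 = -160 - 2 = -162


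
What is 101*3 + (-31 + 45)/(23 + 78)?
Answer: 30617/101 ≈ 303.14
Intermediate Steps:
101*3 + (-31 + 45)/(23 + 78) = 303 + 14/101 = 30617/101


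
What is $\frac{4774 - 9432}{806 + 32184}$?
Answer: $- \frac{2329}{16495} \approx -0.14119$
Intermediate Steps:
$\frac{4774 - 9432}{806 + 32184} = - \frac{4658}{32990} = \left(-4658\right) \frac{1}{32990} = - \frac{2329}{16495}$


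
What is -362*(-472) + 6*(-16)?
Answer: 170768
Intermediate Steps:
-362*(-472) + 6*(-16) = 170864 - 96 = 170768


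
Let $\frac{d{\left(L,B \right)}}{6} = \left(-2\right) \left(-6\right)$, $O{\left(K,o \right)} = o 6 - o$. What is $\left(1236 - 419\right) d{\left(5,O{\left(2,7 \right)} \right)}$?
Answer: $58824$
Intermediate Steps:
$O{\left(K,o \right)} = 5 o$ ($O{\left(K,o \right)} = 6 o - o = 5 o$)
$d{\left(L,B \right)} = 72$ ($d{\left(L,B \right)} = 6 \left(\left(-2\right) \left(-6\right)\right) = 6 \cdot 12 = 72$)
$\left(1236 - 419\right) d{\left(5,O{\left(2,7 \right)} \right)} = \left(1236 - 419\right) 72 = 817 \cdot 72 = 58824$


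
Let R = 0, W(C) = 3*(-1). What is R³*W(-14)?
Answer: 0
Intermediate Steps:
W(C) = -3
R³*W(-14) = 0³*(-3) = 0*(-3) = 0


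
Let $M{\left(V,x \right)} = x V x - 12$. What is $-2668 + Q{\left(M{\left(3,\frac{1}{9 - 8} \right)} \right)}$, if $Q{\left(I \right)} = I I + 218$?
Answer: $-2369$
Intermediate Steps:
$M{\left(V,x \right)} = -12 + V x^{2}$ ($M{\left(V,x \right)} = V x x - 12 = V x^{2} - 12 = -12 + V x^{2}$)
$Q{\left(I \right)} = 218 + I^{2}$ ($Q{\left(I \right)} = I^{2} + 218 = 218 + I^{2}$)
$-2668 + Q{\left(M{\left(3,\frac{1}{9 - 8} \right)} \right)} = -2668 + \left(218 + \left(-12 + 3 \left(\frac{1}{9 - 8}\right)^{2}\right)^{2}\right) = -2668 + \left(218 + \left(-12 + 3 \left(1^{-1}\right)^{2}\right)^{2}\right) = -2668 + \left(218 + \left(-12 + 3 \cdot 1^{2}\right)^{2}\right) = -2668 + \left(218 + \left(-12 + 3 \cdot 1\right)^{2}\right) = -2668 + \left(218 + \left(-12 + 3\right)^{2}\right) = -2668 + \left(218 + \left(-9\right)^{2}\right) = -2668 + \left(218 + 81\right) = -2668 + 299 = -2369$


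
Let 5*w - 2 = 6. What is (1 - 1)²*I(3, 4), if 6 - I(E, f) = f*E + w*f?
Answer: 0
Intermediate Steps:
w = 8/5 (w = ⅖ + (⅕)*6 = ⅖ + 6/5 = 8/5 ≈ 1.6000)
I(E, f) = 6 - 8*f/5 - E*f (I(E, f) = 6 - (f*E + 8*f/5) = 6 - (E*f + 8*f/5) = 6 - (8*f/5 + E*f) = 6 + (-8*f/5 - E*f) = 6 - 8*f/5 - E*f)
(1 - 1)²*I(3, 4) = (1 - 1)²*(6 - 8/5*4 - 1*3*4) = 0²*(6 - 32/5 - 12) = 0*(-62/5) = 0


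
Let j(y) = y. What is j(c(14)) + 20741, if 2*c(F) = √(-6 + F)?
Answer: 20741 + √2 ≈ 20742.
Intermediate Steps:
c(F) = √(-6 + F)/2
j(c(14)) + 20741 = √(-6 + 14)/2 + 20741 = √8/2 + 20741 = (2*√2)/2 + 20741 = √2 + 20741 = 20741 + √2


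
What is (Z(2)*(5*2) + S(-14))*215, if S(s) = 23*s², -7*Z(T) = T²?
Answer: 6775940/7 ≈ 9.6799e+5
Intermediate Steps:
Z(T) = -T²/7
(Z(2)*(5*2) + S(-14))*215 = ((-⅐*2²)*(5*2) + 23*(-14)²)*215 = (-⅐*4*10 + 23*196)*215 = (-4/7*10 + 4508)*215 = (-40/7 + 4508)*215 = (31516/7)*215 = 6775940/7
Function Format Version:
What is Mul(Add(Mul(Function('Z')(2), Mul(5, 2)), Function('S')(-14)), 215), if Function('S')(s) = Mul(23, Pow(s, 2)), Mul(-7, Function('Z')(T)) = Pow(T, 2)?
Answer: Rational(6775940, 7) ≈ 9.6799e+5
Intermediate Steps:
Function('Z')(T) = Mul(Rational(-1, 7), Pow(T, 2))
Mul(Add(Mul(Function('Z')(2), Mul(5, 2)), Function('S')(-14)), 215) = Mul(Add(Mul(Mul(Rational(-1, 7), Pow(2, 2)), Mul(5, 2)), Mul(23, Pow(-14, 2))), 215) = Mul(Add(Mul(Mul(Rational(-1, 7), 4), 10), Mul(23, 196)), 215) = Mul(Add(Mul(Rational(-4, 7), 10), 4508), 215) = Mul(Add(Rational(-40, 7), 4508), 215) = Mul(Rational(31516, 7), 215) = Rational(6775940, 7)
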